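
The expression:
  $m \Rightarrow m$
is always true.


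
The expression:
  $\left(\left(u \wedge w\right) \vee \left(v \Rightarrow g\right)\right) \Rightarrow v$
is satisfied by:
  {v: True}


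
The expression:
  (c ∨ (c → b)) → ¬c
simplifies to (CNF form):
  ¬c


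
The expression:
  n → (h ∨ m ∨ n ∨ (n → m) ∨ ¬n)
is always true.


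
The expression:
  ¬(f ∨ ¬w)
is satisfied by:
  {w: True, f: False}


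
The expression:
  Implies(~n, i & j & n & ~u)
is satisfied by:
  {n: True}


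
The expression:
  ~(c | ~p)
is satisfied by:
  {p: True, c: False}


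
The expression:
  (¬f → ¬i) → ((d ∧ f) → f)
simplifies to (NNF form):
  True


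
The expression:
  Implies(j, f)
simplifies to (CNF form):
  f | ~j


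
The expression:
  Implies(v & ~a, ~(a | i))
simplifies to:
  a | ~i | ~v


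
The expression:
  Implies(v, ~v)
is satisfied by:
  {v: False}


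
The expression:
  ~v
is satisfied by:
  {v: False}


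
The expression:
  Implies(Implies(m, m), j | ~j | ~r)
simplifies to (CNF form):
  True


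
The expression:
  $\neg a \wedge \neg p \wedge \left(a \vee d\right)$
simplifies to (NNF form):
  $d \wedge \neg a \wedge \neg p$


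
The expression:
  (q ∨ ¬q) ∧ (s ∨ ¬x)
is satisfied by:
  {s: True, x: False}
  {x: False, s: False}
  {x: True, s: True}


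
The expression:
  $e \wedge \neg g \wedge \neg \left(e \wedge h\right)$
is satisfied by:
  {e: True, g: False, h: False}


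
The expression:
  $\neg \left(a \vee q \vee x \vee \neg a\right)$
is never true.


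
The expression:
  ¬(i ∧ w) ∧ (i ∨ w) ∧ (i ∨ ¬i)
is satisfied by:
  {i: True, w: False}
  {w: True, i: False}


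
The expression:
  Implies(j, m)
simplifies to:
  m | ~j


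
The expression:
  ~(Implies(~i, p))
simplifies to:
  ~i & ~p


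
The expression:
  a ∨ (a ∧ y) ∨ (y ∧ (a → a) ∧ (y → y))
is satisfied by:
  {a: True, y: True}
  {a: True, y: False}
  {y: True, a: False}


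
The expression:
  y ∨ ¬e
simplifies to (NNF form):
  y ∨ ¬e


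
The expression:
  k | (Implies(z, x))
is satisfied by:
  {x: True, k: True, z: False}
  {x: True, z: False, k: False}
  {k: True, z: False, x: False}
  {k: False, z: False, x: False}
  {x: True, k: True, z: True}
  {x: True, z: True, k: False}
  {k: True, z: True, x: False}


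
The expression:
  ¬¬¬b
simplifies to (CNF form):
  ¬b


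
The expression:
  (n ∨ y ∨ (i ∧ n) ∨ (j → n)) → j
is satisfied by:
  {j: True}


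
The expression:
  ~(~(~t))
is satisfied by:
  {t: False}


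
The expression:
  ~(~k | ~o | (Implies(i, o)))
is never true.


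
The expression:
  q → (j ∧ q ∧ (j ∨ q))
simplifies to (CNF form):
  j ∨ ¬q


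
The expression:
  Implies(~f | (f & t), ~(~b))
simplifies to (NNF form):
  b | (f & ~t)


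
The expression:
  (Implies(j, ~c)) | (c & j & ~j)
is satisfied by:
  {c: False, j: False}
  {j: True, c: False}
  {c: True, j: False}


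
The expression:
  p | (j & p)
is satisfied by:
  {p: True}


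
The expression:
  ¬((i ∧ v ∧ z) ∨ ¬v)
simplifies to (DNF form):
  (v ∧ ¬i) ∨ (v ∧ ¬z)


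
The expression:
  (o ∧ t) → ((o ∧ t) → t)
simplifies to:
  True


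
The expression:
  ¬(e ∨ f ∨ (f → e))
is never true.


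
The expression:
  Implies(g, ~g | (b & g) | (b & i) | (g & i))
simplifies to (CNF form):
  b | i | ~g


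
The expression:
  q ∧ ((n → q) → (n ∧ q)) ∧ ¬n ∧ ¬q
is never true.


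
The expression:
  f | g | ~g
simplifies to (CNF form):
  True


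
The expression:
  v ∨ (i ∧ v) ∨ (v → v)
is always true.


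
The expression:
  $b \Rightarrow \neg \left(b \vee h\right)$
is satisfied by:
  {b: False}


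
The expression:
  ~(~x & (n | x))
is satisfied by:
  {x: True, n: False}
  {n: False, x: False}
  {n: True, x: True}


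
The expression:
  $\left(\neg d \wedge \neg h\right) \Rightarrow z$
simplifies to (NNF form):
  $d \vee h \vee z$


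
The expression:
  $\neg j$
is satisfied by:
  {j: False}


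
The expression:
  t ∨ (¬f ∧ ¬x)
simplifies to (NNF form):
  t ∨ (¬f ∧ ¬x)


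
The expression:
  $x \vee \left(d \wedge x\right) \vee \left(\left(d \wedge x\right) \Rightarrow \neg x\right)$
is always true.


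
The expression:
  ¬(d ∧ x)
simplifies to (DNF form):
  ¬d ∨ ¬x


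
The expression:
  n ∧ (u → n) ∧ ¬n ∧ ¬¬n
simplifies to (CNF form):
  False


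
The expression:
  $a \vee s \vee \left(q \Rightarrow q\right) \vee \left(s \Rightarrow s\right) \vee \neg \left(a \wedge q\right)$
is always true.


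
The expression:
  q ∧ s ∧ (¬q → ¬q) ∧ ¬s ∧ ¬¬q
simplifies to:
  False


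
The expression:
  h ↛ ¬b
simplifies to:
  b ∧ h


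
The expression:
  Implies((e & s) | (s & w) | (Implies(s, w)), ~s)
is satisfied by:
  {w: False, s: False, e: False}
  {e: True, w: False, s: False}
  {w: True, e: False, s: False}
  {e: True, w: True, s: False}
  {s: True, e: False, w: False}


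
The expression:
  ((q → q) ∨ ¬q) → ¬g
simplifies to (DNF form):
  ¬g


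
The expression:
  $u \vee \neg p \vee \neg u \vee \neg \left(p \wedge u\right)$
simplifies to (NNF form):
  $\text{True}$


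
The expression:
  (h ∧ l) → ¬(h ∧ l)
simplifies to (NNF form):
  ¬h ∨ ¬l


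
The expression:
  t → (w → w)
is always true.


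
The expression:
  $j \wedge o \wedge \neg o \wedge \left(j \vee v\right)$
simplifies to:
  $\text{False}$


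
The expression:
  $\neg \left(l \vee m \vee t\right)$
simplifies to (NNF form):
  $\neg l \wedge \neg m \wedge \neg t$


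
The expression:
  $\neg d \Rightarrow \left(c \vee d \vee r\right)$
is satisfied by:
  {r: True, d: True, c: True}
  {r: True, d: True, c: False}
  {r: True, c: True, d: False}
  {r: True, c: False, d: False}
  {d: True, c: True, r: False}
  {d: True, c: False, r: False}
  {c: True, d: False, r: False}


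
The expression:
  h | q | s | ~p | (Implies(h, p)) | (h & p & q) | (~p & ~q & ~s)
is always true.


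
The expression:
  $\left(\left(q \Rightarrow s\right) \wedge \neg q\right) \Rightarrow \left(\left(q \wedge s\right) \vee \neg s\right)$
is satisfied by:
  {q: True, s: False}
  {s: False, q: False}
  {s: True, q: True}


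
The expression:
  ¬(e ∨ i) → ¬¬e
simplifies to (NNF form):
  e ∨ i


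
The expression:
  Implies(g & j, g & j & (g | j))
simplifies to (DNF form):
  True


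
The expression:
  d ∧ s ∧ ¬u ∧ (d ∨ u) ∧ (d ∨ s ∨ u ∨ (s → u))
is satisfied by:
  {s: True, d: True, u: False}


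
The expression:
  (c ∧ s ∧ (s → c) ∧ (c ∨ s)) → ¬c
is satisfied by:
  {s: False, c: False}
  {c: True, s: False}
  {s: True, c: False}


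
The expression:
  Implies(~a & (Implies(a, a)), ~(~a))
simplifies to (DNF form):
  a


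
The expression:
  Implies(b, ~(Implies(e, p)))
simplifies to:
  ~b | (e & ~p)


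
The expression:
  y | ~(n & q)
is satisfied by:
  {y: True, q: False, n: False}
  {q: False, n: False, y: False}
  {y: True, n: True, q: False}
  {n: True, q: False, y: False}
  {y: True, q: True, n: False}
  {q: True, y: False, n: False}
  {y: True, n: True, q: True}


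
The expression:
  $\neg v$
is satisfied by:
  {v: False}


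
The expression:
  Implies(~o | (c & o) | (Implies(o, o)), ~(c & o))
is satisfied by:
  {c: False, o: False}
  {o: True, c: False}
  {c: True, o: False}


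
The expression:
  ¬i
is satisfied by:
  {i: False}


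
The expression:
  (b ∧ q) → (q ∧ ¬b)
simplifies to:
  ¬b ∨ ¬q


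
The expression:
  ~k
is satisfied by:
  {k: False}


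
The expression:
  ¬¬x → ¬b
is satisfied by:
  {x: False, b: False}
  {b: True, x: False}
  {x: True, b: False}


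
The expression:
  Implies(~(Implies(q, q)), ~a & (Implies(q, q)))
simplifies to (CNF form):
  True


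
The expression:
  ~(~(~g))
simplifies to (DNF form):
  ~g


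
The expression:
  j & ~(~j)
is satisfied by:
  {j: True}


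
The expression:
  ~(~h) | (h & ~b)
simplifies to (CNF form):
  h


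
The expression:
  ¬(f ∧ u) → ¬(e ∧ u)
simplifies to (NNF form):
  f ∨ ¬e ∨ ¬u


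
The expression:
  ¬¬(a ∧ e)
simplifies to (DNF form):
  a ∧ e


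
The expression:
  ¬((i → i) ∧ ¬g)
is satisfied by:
  {g: True}


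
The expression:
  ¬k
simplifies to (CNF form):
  ¬k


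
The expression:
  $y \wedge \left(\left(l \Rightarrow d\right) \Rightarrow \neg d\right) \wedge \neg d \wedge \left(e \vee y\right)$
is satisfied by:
  {y: True, d: False}


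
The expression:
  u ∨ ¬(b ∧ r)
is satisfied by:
  {u: True, b: False, r: False}
  {u: False, b: False, r: False}
  {r: True, u: True, b: False}
  {r: True, u: False, b: False}
  {b: True, u: True, r: False}
  {b: True, u: False, r: False}
  {b: True, r: True, u: True}


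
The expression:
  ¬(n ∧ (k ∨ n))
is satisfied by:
  {n: False}


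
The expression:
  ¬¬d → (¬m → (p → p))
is always true.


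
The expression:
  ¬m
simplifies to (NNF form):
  ¬m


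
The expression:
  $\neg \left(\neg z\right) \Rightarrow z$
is always true.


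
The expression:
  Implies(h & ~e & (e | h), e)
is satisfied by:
  {e: True, h: False}
  {h: False, e: False}
  {h: True, e: True}


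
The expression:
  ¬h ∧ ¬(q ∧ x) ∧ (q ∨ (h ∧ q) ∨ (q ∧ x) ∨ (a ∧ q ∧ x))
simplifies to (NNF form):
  q ∧ ¬h ∧ ¬x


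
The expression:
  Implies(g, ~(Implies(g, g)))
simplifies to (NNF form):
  ~g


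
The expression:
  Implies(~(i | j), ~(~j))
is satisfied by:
  {i: True, j: True}
  {i: True, j: False}
  {j: True, i: False}


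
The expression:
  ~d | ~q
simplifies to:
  ~d | ~q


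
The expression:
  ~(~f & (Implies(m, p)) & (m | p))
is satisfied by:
  {f: True, p: False}
  {p: False, f: False}
  {p: True, f: True}


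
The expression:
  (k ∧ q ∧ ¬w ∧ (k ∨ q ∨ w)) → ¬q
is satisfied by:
  {w: True, k: False, q: False}
  {k: False, q: False, w: False}
  {w: True, q: True, k: False}
  {q: True, k: False, w: False}
  {w: True, k: True, q: False}
  {k: True, w: False, q: False}
  {w: True, q: True, k: True}


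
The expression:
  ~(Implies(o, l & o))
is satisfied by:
  {o: True, l: False}


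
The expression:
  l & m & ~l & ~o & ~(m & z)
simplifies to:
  False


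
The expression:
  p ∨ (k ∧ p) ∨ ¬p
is always true.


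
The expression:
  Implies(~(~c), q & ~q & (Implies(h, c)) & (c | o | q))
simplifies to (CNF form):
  ~c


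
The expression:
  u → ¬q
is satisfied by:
  {u: False, q: False}
  {q: True, u: False}
  {u: True, q: False}


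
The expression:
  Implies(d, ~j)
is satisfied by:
  {d: False, j: False}
  {j: True, d: False}
  {d: True, j: False}


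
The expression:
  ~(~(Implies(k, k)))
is always true.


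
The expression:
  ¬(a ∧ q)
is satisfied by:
  {q: False, a: False}
  {a: True, q: False}
  {q: True, a: False}


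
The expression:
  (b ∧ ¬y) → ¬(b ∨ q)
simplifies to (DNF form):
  y ∨ ¬b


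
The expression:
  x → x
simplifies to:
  True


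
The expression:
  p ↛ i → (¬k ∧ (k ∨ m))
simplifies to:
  i ∨ (m ∧ ¬k) ∨ ¬p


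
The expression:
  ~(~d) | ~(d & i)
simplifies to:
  True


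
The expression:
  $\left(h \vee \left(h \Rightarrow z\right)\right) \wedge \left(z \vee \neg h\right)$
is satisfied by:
  {z: True, h: False}
  {h: False, z: False}
  {h: True, z: True}


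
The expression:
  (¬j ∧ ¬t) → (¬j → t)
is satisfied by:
  {t: True, j: True}
  {t: True, j: False}
  {j: True, t: False}


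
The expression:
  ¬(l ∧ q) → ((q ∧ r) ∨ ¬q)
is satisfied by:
  {r: True, l: True, q: False}
  {r: True, l: False, q: False}
  {l: True, r: False, q: False}
  {r: False, l: False, q: False}
  {q: True, r: True, l: True}
  {q: True, r: True, l: False}
  {q: True, l: True, r: False}


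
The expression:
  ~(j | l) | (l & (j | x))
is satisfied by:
  {x: True, l: False, j: False}
  {l: False, j: False, x: False}
  {x: True, l: True, j: False}
  {j: True, x: True, l: True}
  {j: True, l: True, x: False}


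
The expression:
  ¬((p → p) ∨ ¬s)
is never true.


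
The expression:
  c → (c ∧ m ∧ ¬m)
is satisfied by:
  {c: False}


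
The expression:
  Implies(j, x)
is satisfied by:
  {x: True, j: False}
  {j: False, x: False}
  {j: True, x: True}


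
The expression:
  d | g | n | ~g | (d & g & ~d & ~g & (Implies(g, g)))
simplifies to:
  True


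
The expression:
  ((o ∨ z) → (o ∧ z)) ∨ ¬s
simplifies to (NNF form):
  (o ∧ z) ∨ (¬o ∧ ¬z) ∨ ¬s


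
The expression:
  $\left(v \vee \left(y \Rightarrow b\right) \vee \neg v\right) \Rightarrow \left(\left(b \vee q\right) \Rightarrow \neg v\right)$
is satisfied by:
  {q: False, v: False, b: False}
  {b: True, q: False, v: False}
  {q: True, b: False, v: False}
  {b: True, q: True, v: False}
  {v: True, b: False, q: False}


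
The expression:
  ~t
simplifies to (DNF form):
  ~t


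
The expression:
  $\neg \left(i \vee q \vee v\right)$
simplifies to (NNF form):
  $\neg i \wedge \neg q \wedge \neg v$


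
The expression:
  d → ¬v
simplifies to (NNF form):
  ¬d ∨ ¬v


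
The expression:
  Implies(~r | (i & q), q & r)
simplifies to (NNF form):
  r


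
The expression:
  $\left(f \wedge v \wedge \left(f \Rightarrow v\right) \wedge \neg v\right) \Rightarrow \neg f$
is always true.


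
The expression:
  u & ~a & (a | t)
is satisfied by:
  {t: True, u: True, a: False}


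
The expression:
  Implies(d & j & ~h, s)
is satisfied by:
  {s: True, h: True, d: False, j: False}
  {s: True, h: False, d: False, j: False}
  {h: True, s: False, d: False, j: False}
  {s: False, h: False, d: False, j: False}
  {j: True, s: True, h: True, d: False}
  {j: True, s: True, h: False, d: False}
  {j: True, h: True, s: False, d: False}
  {j: True, h: False, s: False, d: False}
  {s: True, d: True, h: True, j: False}
  {s: True, d: True, h: False, j: False}
  {d: True, h: True, s: False, j: False}
  {d: True, s: False, h: False, j: False}
  {j: True, d: True, s: True, h: True}
  {j: True, d: True, s: True, h: False}
  {j: True, d: True, h: True, s: False}


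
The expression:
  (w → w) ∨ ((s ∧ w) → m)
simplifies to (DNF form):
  True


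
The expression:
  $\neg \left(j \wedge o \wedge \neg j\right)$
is always true.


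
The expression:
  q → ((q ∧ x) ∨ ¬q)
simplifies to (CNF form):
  x ∨ ¬q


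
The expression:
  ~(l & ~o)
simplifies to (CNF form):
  o | ~l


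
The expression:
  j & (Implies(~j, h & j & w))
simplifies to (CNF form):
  j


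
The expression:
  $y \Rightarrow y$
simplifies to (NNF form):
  $\text{True}$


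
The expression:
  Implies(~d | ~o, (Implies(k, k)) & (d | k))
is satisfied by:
  {d: True, k: True}
  {d: True, k: False}
  {k: True, d: False}


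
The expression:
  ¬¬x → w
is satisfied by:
  {w: True, x: False}
  {x: False, w: False}
  {x: True, w: True}


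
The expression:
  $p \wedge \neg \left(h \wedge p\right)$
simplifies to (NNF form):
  $p \wedge \neg h$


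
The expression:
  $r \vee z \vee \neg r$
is always true.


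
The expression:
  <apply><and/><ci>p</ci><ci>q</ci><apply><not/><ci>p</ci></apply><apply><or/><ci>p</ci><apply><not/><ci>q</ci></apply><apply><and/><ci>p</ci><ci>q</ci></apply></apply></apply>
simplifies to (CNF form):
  <false/>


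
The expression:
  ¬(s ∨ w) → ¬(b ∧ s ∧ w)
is always true.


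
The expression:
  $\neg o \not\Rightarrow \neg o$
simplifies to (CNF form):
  $\text{False}$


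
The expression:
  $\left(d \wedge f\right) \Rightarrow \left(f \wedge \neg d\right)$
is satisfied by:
  {d: False, f: False}
  {f: True, d: False}
  {d: True, f: False}


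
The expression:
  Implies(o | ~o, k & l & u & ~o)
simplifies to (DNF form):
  k & l & u & ~o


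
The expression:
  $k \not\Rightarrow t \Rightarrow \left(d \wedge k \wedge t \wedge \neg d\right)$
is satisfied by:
  {t: True, k: False}
  {k: False, t: False}
  {k: True, t: True}


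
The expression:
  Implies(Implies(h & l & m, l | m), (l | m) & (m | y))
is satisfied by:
  {y: True, m: True, l: True}
  {y: True, m: True, l: False}
  {m: True, l: True, y: False}
  {m: True, l: False, y: False}
  {y: True, l: True, m: False}


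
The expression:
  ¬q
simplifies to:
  ¬q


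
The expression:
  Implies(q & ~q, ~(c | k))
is always true.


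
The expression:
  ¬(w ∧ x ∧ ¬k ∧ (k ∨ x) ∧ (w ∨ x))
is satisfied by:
  {k: True, w: False, x: False}
  {w: False, x: False, k: False}
  {x: True, k: True, w: False}
  {x: True, w: False, k: False}
  {k: True, w: True, x: False}
  {w: True, k: False, x: False}
  {x: True, w: True, k: True}


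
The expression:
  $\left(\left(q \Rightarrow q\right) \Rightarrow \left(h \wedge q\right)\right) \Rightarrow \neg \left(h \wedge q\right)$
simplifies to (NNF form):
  $\neg h \vee \neg q$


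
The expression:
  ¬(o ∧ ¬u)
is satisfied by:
  {u: True, o: False}
  {o: False, u: False}
  {o: True, u: True}


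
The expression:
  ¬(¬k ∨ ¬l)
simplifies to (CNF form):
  k ∧ l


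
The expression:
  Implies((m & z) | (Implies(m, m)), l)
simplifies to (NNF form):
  l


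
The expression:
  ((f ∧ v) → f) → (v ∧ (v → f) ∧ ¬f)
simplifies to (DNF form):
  False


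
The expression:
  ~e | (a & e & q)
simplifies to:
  ~e | (a & q)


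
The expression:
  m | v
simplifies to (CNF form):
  m | v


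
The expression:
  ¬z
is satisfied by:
  {z: False}


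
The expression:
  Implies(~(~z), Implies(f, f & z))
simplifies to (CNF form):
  True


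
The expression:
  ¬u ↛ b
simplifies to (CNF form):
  b ∨ ¬u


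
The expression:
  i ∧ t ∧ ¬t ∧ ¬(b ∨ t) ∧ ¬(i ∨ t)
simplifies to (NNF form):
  False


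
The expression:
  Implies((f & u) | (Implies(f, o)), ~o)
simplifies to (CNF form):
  ~o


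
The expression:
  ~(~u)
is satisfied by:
  {u: True}


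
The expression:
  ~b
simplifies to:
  ~b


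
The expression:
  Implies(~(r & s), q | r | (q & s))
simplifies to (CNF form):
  q | r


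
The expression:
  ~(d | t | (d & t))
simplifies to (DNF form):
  ~d & ~t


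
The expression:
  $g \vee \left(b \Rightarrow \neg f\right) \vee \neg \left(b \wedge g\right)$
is always true.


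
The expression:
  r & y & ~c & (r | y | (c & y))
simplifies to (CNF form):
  r & y & ~c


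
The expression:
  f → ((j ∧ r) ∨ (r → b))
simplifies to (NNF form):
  b ∨ j ∨ ¬f ∨ ¬r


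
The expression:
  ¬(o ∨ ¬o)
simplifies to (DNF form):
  False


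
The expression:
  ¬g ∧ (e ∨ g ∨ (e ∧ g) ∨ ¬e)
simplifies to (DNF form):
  ¬g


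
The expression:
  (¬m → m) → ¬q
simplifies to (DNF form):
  ¬m ∨ ¬q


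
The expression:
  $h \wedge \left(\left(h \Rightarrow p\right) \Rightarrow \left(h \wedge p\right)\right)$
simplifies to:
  $h$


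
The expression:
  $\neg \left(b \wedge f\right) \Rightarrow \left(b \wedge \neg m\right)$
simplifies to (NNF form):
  $b \wedge \left(f \vee \neg m\right)$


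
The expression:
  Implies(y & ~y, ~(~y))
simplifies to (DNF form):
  True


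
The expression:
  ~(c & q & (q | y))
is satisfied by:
  {c: False, q: False}
  {q: True, c: False}
  {c: True, q: False}


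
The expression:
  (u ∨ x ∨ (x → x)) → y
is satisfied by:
  {y: True}


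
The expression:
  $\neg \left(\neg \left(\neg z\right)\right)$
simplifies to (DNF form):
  $\neg z$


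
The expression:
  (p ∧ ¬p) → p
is always true.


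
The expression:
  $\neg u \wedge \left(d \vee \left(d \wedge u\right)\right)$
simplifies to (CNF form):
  $d \wedge \neg u$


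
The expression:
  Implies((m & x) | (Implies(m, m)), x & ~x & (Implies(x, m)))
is never true.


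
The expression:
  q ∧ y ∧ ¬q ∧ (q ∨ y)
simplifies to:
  False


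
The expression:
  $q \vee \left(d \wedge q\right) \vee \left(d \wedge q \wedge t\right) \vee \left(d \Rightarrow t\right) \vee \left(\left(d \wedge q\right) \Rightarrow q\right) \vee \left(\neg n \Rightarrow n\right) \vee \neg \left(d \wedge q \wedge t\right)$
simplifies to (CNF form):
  $\text{True}$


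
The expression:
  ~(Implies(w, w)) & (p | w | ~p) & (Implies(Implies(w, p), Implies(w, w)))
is never true.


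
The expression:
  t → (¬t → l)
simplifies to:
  True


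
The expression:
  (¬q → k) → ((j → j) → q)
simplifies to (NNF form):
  q ∨ ¬k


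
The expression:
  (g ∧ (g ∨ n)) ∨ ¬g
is always true.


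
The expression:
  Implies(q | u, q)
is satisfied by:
  {q: True, u: False}
  {u: False, q: False}
  {u: True, q: True}


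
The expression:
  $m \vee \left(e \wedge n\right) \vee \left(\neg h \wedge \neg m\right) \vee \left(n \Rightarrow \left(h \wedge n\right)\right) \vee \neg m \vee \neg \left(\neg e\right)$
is always true.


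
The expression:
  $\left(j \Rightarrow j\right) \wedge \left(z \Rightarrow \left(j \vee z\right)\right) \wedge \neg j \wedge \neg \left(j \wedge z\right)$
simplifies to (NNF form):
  $\neg j$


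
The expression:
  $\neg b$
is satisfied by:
  {b: False}


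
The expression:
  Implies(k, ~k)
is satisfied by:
  {k: False}


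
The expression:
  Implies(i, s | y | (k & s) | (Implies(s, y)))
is always true.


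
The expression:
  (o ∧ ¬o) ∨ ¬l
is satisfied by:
  {l: False}


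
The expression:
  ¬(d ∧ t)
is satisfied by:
  {t: False, d: False}
  {d: True, t: False}
  {t: True, d: False}


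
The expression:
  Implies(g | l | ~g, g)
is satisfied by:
  {g: True}


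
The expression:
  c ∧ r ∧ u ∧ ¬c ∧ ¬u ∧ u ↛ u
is never true.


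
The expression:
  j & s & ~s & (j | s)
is never true.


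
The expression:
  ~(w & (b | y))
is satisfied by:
  {y: False, w: False, b: False}
  {b: True, y: False, w: False}
  {y: True, b: False, w: False}
  {b: True, y: True, w: False}
  {w: True, b: False, y: False}


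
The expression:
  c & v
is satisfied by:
  {c: True, v: True}


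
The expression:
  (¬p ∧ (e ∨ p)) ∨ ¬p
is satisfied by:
  {p: False}


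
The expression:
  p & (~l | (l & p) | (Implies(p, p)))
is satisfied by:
  {p: True}


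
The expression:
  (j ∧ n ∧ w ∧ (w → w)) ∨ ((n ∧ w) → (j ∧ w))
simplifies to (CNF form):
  j ∨ ¬n ∨ ¬w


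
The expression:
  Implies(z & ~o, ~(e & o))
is always true.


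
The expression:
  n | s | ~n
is always true.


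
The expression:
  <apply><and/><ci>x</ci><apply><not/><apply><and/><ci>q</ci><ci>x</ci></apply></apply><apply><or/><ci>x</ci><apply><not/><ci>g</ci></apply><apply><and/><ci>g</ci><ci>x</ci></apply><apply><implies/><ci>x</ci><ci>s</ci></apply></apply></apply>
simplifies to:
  <apply><and/><ci>x</ci><apply><not/><ci>q</ci></apply></apply>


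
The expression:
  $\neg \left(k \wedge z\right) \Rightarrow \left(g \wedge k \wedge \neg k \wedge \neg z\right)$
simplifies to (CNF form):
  $k \wedge z$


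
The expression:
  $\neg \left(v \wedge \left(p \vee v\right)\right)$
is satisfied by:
  {v: False}


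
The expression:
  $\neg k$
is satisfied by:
  {k: False}


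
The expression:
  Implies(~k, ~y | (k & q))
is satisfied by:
  {k: True, y: False}
  {y: False, k: False}
  {y: True, k: True}


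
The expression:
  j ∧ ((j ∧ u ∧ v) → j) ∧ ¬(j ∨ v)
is never true.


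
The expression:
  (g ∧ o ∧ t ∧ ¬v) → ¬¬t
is always true.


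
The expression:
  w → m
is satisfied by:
  {m: True, w: False}
  {w: False, m: False}
  {w: True, m: True}


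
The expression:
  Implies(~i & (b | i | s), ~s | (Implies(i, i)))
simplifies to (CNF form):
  True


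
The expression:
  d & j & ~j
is never true.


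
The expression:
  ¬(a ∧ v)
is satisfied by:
  {v: False, a: False}
  {a: True, v: False}
  {v: True, a: False}


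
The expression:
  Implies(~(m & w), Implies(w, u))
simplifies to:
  m | u | ~w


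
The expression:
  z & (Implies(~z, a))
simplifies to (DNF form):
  z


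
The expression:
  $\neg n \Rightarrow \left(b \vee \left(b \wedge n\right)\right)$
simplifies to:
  $b \vee n$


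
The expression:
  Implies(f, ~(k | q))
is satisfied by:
  {k: False, f: False, q: False}
  {q: True, k: False, f: False}
  {k: True, q: False, f: False}
  {q: True, k: True, f: False}
  {f: True, q: False, k: False}


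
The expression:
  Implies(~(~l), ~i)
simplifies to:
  ~i | ~l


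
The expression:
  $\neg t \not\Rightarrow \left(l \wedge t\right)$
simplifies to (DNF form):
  $\neg t$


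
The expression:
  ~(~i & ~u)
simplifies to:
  i | u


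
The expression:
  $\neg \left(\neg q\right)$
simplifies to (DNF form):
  $q$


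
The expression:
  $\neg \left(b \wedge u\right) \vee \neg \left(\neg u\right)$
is always true.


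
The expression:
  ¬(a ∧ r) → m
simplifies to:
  m ∨ (a ∧ r)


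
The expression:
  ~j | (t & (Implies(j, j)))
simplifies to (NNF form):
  t | ~j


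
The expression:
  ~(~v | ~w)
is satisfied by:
  {w: True, v: True}


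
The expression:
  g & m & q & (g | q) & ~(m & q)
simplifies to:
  False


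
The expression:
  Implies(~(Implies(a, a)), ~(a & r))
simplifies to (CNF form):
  True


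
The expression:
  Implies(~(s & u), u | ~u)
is always true.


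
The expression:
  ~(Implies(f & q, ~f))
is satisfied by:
  {f: True, q: True}


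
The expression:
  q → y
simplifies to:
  y ∨ ¬q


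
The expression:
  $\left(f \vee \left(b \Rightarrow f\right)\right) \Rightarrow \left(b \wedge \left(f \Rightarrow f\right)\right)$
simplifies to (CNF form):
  $b$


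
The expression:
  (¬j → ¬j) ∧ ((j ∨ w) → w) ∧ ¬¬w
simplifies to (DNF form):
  w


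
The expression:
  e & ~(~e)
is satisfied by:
  {e: True}


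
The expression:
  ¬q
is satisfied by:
  {q: False}


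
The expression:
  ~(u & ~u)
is always true.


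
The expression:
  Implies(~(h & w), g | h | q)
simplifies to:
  g | h | q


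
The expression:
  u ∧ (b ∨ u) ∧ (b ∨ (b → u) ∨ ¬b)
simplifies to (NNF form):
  u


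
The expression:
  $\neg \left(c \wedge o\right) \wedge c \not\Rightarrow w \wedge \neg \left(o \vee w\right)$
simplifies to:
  $c \wedge \neg o \wedge \neg w$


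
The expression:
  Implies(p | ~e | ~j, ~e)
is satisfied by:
  {j: True, p: False, e: False}
  {p: False, e: False, j: False}
  {j: True, p: True, e: False}
  {p: True, j: False, e: False}
  {e: True, j: True, p: False}


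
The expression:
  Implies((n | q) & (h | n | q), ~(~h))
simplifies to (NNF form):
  h | (~n & ~q)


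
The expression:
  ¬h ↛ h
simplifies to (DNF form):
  ¬h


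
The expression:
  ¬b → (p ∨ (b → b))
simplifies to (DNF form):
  True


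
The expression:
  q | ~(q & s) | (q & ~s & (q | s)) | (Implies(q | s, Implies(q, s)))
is always true.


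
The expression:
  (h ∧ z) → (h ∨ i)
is always true.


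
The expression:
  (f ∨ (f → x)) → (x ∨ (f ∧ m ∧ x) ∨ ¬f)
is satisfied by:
  {x: True, f: False}
  {f: False, x: False}
  {f: True, x: True}


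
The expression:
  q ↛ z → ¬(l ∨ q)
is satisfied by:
  {z: True, q: False}
  {q: False, z: False}
  {q: True, z: True}


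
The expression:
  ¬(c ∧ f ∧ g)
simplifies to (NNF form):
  ¬c ∨ ¬f ∨ ¬g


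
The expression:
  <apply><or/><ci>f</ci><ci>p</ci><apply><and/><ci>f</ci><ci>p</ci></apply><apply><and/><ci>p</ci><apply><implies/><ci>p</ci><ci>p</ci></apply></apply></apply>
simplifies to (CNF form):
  <apply><or/><ci>f</ci><ci>p</ci></apply>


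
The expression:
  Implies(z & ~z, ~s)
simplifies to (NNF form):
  True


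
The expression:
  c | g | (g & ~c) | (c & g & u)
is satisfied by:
  {c: True, g: True}
  {c: True, g: False}
  {g: True, c: False}


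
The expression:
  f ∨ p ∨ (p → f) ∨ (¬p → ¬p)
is always true.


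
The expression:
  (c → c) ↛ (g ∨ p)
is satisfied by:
  {g: False, p: False}


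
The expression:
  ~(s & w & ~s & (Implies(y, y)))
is always true.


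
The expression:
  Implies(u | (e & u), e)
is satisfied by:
  {e: True, u: False}
  {u: False, e: False}
  {u: True, e: True}


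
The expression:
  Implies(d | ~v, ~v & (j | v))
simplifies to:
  (j & ~v) | (v & ~d)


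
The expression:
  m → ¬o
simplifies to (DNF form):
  ¬m ∨ ¬o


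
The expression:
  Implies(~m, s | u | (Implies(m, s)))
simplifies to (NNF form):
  True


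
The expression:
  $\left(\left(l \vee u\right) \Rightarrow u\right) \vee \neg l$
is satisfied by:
  {u: True, l: False}
  {l: False, u: False}
  {l: True, u: True}


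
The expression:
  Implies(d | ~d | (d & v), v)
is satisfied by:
  {v: True}


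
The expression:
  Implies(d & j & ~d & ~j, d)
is always true.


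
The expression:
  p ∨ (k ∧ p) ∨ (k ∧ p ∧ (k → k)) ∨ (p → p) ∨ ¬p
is always true.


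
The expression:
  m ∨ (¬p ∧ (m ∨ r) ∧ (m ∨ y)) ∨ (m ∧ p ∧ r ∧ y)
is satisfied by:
  {m: True, y: True, r: True, p: False}
  {m: True, y: True, r: False, p: False}
  {m: True, r: True, y: False, p: False}
  {m: True, r: False, y: False, p: False}
  {m: True, p: True, y: True, r: True}
  {m: True, p: True, y: True, r: False}
  {m: True, p: True, y: False, r: True}
  {m: True, p: True, y: False, r: False}
  {y: True, r: True, m: False, p: False}


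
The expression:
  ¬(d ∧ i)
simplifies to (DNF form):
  ¬d ∨ ¬i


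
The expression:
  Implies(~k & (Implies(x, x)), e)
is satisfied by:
  {k: True, e: True}
  {k: True, e: False}
  {e: True, k: False}


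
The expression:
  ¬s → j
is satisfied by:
  {s: True, j: True}
  {s: True, j: False}
  {j: True, s: False}


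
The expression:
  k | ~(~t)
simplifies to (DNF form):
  k | t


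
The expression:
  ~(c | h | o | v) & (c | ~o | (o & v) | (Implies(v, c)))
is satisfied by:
  {v: False, o: False, h: False, c: False}


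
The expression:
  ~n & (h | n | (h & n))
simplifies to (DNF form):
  h & ~n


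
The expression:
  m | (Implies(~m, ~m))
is always true.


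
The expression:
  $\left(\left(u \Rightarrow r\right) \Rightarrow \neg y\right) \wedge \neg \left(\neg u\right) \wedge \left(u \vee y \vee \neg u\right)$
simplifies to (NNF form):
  $u \wedge \left(\neg r \vee \neg y\right)$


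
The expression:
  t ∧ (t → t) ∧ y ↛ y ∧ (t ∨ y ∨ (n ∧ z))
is never true.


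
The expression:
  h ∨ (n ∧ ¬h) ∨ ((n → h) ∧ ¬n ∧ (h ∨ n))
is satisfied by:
  {n: True, h: True}
  {n: True, h: False}
  {h: True, n: False}


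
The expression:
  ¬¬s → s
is always true.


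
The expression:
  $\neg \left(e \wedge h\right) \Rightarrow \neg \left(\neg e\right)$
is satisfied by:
  {e: True}


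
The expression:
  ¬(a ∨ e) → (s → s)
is always true.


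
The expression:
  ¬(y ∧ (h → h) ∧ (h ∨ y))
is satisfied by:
  {y: False}


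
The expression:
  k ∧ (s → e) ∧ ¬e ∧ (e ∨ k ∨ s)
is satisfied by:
  {k: True, e: False, s: False}


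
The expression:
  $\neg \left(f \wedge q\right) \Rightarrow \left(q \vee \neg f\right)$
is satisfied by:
  {q: True, f: False}
  {f: False, q: False}
  {f: True, q: True}


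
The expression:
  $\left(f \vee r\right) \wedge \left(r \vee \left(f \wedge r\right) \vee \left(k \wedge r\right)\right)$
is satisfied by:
  {r: True}


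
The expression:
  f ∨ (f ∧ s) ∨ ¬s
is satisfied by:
  {f: True, s: False}
  {s: False, f: False}
  {s: True, f: True}


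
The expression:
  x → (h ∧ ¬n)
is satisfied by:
  {h: True, x: False, n: False}
  {h: False, x: False, n: False}
  {n: True, h: True, x: False}
  {n: True, h: False, x: False}
  {x: True, h: True, n: False}


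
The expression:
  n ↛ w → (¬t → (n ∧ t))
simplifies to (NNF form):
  t ∨ w ∨ ¬n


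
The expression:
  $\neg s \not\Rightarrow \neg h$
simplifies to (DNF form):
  $h \wedge \neg s$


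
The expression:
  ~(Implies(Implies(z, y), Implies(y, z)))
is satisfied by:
  {y: True, z: False}


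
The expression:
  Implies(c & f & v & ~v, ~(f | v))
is always true.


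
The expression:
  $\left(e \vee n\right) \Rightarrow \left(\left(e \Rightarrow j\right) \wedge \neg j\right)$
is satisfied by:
  {e: False, n: False, j: False}
  {j: True, e: False, n: False}
  {n: True, e: False, j: False}


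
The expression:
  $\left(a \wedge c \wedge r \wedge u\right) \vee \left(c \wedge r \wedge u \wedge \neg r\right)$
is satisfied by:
  {r: True, c: True, u: True, a: True}


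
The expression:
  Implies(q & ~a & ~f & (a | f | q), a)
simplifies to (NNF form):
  a | f | ~q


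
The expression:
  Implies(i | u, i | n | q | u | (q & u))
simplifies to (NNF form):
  True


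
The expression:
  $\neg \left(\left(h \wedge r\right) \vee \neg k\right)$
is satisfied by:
  {k: True, h: False, r: False}
  {r: True, k: True, h: False}
  {h: True, k: True, r: False}


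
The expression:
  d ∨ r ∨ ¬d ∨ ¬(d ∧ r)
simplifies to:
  True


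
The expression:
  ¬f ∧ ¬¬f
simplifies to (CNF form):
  False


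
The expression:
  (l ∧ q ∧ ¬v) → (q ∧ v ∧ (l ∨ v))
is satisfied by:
  {v: True, l: False, q: False}
  {l: False, q: False, v: False}
  {q: True, v: True, l: False}
  {q: True, l: False, v: False}
  {v: True, l: True, q: False}
  {l: True, v: False, q: False}
  {q: True, l: True, v: True}


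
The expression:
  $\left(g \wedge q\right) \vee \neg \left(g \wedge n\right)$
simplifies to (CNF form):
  $q \vee \neg g \vee \neg n$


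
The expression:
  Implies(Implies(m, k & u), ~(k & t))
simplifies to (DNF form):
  ~k | ~t | (m & ~u)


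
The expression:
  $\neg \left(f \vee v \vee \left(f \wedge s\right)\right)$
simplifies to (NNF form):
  $\neg f \wedge \neg v$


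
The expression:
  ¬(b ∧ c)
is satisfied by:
  {c: False, b: False}
  {b: True, c: False}
  {c: True, b: False}


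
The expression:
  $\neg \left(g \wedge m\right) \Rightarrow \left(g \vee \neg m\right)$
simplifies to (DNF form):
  $g \vee \neg m$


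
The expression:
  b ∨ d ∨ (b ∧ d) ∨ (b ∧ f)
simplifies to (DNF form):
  b ∨ d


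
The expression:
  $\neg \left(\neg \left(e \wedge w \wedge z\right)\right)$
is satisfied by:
  {z: True, e: True, w: True}


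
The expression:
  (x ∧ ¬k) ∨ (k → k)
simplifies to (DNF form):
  True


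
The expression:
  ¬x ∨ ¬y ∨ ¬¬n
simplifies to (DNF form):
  n ∨ ¬x ∨ ¬y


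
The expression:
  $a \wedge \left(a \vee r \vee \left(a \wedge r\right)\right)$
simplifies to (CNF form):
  $a$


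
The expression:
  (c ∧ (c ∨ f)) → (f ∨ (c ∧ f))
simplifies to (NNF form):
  f ∨ ¬c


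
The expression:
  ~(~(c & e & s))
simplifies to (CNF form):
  c & e & s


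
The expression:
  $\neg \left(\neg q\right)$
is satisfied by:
  {q: True}


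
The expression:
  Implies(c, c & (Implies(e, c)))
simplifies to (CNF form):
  True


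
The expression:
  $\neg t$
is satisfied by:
  {t: False}


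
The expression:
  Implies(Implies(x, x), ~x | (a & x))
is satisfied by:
  {a: True, x: False}
  {x: False, a: False}
  {x: True, a: True}


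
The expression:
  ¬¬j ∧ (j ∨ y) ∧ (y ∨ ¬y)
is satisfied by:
  {j: True}


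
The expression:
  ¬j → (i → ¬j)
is always true.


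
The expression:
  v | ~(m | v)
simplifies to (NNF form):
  v | ~m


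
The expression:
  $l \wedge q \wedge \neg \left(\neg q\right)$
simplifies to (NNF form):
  $l \wedge q$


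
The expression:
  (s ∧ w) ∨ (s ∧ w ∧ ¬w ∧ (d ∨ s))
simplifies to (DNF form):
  s ∧ w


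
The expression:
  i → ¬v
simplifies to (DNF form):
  ¬i ∨ ¬v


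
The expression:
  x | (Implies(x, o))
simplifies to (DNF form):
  True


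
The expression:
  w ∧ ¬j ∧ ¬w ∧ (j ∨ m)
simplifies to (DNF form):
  False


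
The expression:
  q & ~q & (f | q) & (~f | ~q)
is never true.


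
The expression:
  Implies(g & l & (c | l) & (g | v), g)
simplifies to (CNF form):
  True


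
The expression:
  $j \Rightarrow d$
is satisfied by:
  {d: True, j: False}
  {j: False, d: False}
  {j: True, d: True}


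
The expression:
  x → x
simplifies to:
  True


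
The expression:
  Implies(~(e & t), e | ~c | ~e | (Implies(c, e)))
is always true.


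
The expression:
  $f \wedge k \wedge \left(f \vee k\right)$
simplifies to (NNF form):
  $f \wedge k$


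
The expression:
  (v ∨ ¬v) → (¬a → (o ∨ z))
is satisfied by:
  {a: True, o: True, z: True}
  {a: True, o: True, z: False}
  {a: True, z: True, o: False}
  {a: True, z: False, o: False}
  {o: True, z: True, a: False}
  {o: True, z: False, a: False}
  {z: True, o: False, a: False}


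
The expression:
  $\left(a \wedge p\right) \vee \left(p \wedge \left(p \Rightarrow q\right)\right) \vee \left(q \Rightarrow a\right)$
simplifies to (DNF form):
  $a \vee p \vee \neg q$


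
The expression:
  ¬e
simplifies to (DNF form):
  ¬e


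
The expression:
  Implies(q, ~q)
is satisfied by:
  {q: False}


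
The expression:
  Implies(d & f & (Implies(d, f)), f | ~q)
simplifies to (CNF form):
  True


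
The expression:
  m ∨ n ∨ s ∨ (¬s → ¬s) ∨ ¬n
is always true.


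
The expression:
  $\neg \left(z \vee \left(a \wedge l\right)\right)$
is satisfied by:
  {z: False, l: False, a: False}
  {a: True, z: False, l: False}
  {l: True, z: False, a: False}


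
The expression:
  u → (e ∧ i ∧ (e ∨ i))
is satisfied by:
  {e: True, i: True, u: False}
  {e: True, i: False, u: False}
  {i: True, e: False, u: False}
  {e: False, i: False, u: False}
  {e: True, u: True, i: True}


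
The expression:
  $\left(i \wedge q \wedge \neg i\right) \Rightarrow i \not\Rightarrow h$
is always true.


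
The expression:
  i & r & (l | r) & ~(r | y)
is never true.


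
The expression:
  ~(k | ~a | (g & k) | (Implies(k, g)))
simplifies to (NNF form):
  False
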